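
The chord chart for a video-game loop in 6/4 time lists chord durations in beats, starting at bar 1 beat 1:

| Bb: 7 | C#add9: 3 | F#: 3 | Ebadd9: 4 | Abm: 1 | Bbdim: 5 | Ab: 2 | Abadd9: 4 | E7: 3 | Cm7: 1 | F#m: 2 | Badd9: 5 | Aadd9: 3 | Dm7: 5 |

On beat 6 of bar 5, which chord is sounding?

Beat 6 of bar 5 is beat (5−1)×6 + 6 = 30 overall.
Running totals: Bb ends at 7, C#add9 ends at 10, F# ends at 13, Ebadd9 ends at 17, Abm ends at 18, Bbdim ends at 23, Ab ends at 25, Abadd9 ends at 29, E7 ends at 32.
Beat 30 falls within E7.

E7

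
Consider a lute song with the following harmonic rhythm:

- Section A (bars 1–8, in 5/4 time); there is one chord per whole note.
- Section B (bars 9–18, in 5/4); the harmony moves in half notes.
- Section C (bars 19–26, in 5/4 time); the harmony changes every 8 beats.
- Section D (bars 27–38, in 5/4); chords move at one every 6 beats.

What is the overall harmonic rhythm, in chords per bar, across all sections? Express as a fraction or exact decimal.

A: 8 bars of 5 beats is 40 beats; at 4 beats each that's 10 chords.
B: 10 bars of 5 beats is 50 beats; at 2 beats each that's 25 chords.
C: 8 bars of 5 beats is 40 beats; at 8 beats each that's 5 chords.
D: 12 bars of 5 beats is 60 beats; at 6 beats each that's 10 chords.
Overall: 50 chords over 38 bars → 50/38 = 25/19 chords per bar.

25/19 chords per bar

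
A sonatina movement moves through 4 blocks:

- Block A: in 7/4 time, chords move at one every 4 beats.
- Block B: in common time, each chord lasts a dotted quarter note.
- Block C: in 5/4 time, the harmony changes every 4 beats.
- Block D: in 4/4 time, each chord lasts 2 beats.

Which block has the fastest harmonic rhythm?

Block B

A: 7 beats/bar ÷ 4 beats/chord = 1.75 chords/bar.
B: 4 beats/bar ÷ 1.5 beats/chord = 8/3 chords/bar.
C: 5 beats/bar ÷ 4 beats/chord = 1.25 chords/bar.
D: 4 beats/bar ÷ 2 beats/chord = 2 chords/bar.
Fastest is B at 8/3 chords/bar.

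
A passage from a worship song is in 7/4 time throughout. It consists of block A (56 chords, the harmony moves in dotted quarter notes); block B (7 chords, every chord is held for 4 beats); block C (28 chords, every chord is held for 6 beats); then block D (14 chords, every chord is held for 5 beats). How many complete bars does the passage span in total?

A: 56 × 1.5 = 84 beats = 12 bars.
B: 7 × 4 = 28 beats = 4 bars.
C: 28 × 6 = 168 beats = 24 bars.
D: 14 × 5 = 70 beats = 10 bars.
Total: 12 + 4 + 24 + 10 = 50 bars.

50 bars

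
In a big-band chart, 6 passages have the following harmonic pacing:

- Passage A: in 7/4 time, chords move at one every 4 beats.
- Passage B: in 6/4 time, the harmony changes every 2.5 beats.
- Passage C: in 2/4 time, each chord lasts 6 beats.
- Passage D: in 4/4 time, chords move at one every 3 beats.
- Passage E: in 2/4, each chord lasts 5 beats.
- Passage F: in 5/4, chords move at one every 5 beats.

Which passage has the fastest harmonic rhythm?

Passage B

A: 7/4 = 1.75 chords/bar.
B: 6/2.5 = 2.4 chords/bar.
C: 2/6 = 1/3 chords/bar.
D: 4/3 = 4/3 chords/bar.
E: 2/5 = 0.4 chords/bar.
F: 5/5 = 1 chord/bar.
Fastest is B at 2.4 chords/bar.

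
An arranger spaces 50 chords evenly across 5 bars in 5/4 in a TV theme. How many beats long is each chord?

0.5 beats

5 bars × 5 beats/bar = 25 beats total.
25 beats ÷ 50 chords = 0.5 beats per chord.
(That is an eighth note.)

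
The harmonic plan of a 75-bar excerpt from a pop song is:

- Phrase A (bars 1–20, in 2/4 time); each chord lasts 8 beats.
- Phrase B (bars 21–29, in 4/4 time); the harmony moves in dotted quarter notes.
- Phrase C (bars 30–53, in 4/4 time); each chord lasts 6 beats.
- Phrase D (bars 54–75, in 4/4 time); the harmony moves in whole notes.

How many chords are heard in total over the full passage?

A: 20·2 = 40 beats, 40/8 = 5 chords.
B: 9·4 = 36 beats, 36/1.5 = 24 chords.
C: 24·4 = 96 beats, 96/6 = 16 chords.
D: 22·4 = 88 beats, 88/4 = 22 chords.
Total: 5 + 24 + 16 + 22 = 67.

67 chords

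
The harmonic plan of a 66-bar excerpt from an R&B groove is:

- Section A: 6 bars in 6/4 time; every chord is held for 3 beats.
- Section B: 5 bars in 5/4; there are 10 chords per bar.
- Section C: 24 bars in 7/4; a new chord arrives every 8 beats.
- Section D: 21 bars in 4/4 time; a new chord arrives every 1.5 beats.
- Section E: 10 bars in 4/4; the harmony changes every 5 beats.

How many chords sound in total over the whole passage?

A has 36 beats and chords last 3 each, so 12 chords.
B has 25 beats and chords last 0.5 each, so 50 chords.
C has 168 beats and chords last 8 each, so 21 chords.
D has 84 beats and chords last 1.5 each, so 56 chords.
E has 40 beats and chords last 5 each, so 8 chords.
Total: 12 + 50 + 21 + 56 + 8 = 147.

147 chords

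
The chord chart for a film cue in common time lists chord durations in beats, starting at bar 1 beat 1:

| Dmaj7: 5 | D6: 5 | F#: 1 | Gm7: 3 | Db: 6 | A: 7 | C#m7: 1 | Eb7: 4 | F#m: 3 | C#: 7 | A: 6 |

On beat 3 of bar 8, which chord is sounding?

Beat 3 of bar 8 is beat (8−1)×4 + 3 = 31 overall.
Running totals: Dmaj7 ends at 5, D6 ends at 10, F# ends at 11, Gm7 ends at 14, Db ends at 20, A ends at 27, C#m7 ends at 28, Eb7 ends at 32.
Beat 31 falls within Eb7.

Eb7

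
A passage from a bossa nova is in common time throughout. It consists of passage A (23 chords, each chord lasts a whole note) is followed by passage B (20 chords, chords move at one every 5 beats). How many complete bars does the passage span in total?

48 bars

A: 23 × 4 = 92 beats = 23 bars.
B: 20 × 5 = 100 beats = 25 bars.
Total: 23 + 25 = 48 bars.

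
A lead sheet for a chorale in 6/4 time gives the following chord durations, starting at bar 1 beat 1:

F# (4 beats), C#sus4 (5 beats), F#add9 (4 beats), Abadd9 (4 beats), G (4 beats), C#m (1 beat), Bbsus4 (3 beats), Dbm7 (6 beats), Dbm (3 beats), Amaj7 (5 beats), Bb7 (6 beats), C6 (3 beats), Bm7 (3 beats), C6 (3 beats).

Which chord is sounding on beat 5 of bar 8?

Beat 5 of bar 8 is beat (8−1)×6 + 5 = 47 overall.
Running totals: F# ends at 4, C#sus4 ends at 9, F#add9 ends at 13, Abadd9 ends at 17, G ends at 21, C#m ends at 22, Bbsus4 ends at 25, Dbm7 ends at 31, Dbm ends at 34, Amaj7 ends at 39, Bb7 ends at 45, C6 ends at 48.
Beat 47 falls within C6.

C6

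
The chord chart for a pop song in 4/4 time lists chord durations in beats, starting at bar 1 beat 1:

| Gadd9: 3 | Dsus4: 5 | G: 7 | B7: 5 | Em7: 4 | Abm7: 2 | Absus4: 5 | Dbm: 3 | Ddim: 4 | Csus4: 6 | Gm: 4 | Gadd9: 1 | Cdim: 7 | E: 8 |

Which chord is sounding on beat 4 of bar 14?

Beat 4 of bar 14 is beat (14−1)×4 + 4 = 56 overall.
Running totals: Gadd9 ends at 3, Dsus4 ends at 8, G ends at 15, B7 ends at 20, Em7 ends at 24, Abm7 ends at 26, Absus4 ends at 31, Dbm ends at 34, Ddim ends at 38, Csus4 ends at 44, Gm ends at 48, Gadd9 ends at 49, Cdim ends at 56.
Beat 56 falls within Cdim.

Cdim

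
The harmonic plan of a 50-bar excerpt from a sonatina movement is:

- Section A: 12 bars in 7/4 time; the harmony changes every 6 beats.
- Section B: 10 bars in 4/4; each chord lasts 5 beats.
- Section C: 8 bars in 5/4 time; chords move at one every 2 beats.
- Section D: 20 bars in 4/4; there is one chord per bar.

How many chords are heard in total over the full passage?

62 chords

A has 84 beats and chords last 6 each, so 14 chords.
B has 40 beats and chords last 5 each, so 8 chords.
C has 40 beats and chords last 2 each, so 20 chords.
D has 80 beats and chords last 4 each, so 20 chords.
Total: 14 + 8 + 20 + 20 = 62.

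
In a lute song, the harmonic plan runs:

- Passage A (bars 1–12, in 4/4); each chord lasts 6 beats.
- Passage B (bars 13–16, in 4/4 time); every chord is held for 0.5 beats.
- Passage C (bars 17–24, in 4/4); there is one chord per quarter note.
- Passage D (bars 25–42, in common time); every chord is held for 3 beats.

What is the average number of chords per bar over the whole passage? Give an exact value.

A: 12 bars of 4 beats is 48 beats; at 6 beats each that's 8 chords.
B: 4 bars of 4 beats is 16 beats; at 0.5 beats each that's 32 chords.
C: 8 bars of 4 beats is 32 beats; at 1 beat each that's 32 chords.
D: 18 bars of 4 beats is 72 beats; at 3 beats each that's 24 chords.
Overall: 96 chords over 42 bars → 96/42 = 16/7 chords per bar.

16/7 chords per bar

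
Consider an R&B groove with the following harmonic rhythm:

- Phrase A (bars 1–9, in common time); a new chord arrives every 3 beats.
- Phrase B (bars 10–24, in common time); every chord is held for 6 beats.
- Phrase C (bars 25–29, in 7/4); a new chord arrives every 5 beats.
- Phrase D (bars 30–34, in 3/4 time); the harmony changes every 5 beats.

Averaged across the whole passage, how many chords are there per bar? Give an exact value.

A: 9 × 4 = 36 beats ÷ 3 = 12 chords.
B: 15 × 4 = 60 beats ÷ 6 = 10 chords.
C: 5 × 7 = 35 beats ÷ 5 = 7 chords.
D: 5 × 3 = 15 beats ÷ 5 = 3 chords.
Overall: 32 chords over 34 bars → 32/34 = 16/17 chords per bar.

16/17 chords per bar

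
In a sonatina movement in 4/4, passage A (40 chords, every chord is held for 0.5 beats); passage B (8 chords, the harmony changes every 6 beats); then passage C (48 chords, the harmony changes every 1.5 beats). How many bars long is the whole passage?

35 bars

A: 40 × 0.5 = 20 beats = 5 bars.
B: 8 × 6 = 48 beats = 12 bars.
C: 48 × 1.5 = 72 beats = 18 bars.
Total: 5 + 12 + 18 = 35 bars.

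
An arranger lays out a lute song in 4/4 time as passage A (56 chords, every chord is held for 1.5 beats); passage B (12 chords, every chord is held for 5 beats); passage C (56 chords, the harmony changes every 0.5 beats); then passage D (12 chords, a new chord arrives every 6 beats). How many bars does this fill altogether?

61 bars

A: 56 × 1.5 = 84 beats = 21 bars.
B: 12 × 5 = 60 beats = 15 bars.
C: 56 × 0.5 = 28 beats = 7 bars.
D: 12 × 6 = 72 beats = 18 bars.
Total: 21 + 15 + 7 + 18 = 61 bars.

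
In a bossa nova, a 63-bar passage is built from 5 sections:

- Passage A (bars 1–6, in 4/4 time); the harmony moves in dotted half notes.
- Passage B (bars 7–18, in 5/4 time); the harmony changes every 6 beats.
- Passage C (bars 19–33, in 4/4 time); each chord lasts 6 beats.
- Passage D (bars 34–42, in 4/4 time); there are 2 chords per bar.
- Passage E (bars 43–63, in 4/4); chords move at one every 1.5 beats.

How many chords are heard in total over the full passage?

102 chords

A: 6·4 = 24 beats, 24/3 = 8 chords.
B: 12·5 = 60 beats, 60/6 = 10 chords.
C: 15·4 = 60 beats, 60/6 = 10 chords.
D: 9·4 = 36 beats, 36/2 = 18 chords.
E: 21·4 = 84 beats, 84/1.5 = 56 chords.
Total: 8 + 10 + 10 + 18 + 56 = 102.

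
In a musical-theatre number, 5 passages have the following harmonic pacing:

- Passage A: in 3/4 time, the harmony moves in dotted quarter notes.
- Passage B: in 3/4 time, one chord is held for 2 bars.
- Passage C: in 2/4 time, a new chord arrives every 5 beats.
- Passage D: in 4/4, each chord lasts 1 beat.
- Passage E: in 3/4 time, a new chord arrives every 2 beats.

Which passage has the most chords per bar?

Passage D

A: each chord is 1.5 beats in 3/4, so 2 per bar.
B: each chord is 6 beats in 3/4, so 0.5 per bar.
C: each chord is 5 beats in 2/4, so 0.4 per bar.
D: each chord is 1 beat in 4/4, so 4 per bar.
E: each chord is 2 beats in 3/4, so 1.5 per bar.
Fastest is D at 4 chords/bar.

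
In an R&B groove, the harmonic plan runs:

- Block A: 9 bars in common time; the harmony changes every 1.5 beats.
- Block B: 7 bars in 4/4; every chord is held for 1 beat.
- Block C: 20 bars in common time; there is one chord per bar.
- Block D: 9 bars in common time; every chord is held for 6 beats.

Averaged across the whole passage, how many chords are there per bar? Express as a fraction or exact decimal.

A: 9 × 4 = 36 beats ÷ 1.5 = 24 chords.
B: 7 × 4 = 28 beats ÷ 1 = 28 chords.
C: 20 × 4 = 80 beats ÷ 4 = 20 chords.
D: 9 × 4 = 36 beats ÷ 6 = 6 chords.
Overall: 78 chords over 45 bars → 78/45 = 26/15 chords per bar.

26/15 chords per bar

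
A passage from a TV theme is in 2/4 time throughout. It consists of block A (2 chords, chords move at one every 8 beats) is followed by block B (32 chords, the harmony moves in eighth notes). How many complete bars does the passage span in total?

16 bars

A: 2 × 8 = 16 beats = 8 bars.
B: 32 × 0.5 = 16 beats = 8 bars.
Total: 8 + 8 = 16 bars.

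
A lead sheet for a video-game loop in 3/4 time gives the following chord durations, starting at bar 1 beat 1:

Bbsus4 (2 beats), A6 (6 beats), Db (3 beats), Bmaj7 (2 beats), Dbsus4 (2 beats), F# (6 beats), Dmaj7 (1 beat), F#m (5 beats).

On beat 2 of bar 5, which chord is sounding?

Dbsus4

Beat 2 of bar 5 is beat (5−1)×3 + 2 = 14 overall.
Running totals: Bbsus4 ends at 2, A6 ends at 8, Db ends at 11, Bmaj7 ends at 13, Dbsus4 ends at 15.
Beat 14 falls within Dbsus4.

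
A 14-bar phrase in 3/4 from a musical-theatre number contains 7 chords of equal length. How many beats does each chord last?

14 bars × 3 beats/bar = 42 beats total.
42 beats ÷ 7 chords = 6 beats per chord.

6 beats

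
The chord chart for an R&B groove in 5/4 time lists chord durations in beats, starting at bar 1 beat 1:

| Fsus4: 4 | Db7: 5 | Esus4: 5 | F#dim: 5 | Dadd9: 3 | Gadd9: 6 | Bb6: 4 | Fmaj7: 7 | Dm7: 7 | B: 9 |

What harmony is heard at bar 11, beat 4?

B

Beat 4 of bar 11 is beat (11−1)×5 + 4 = 54 overall.
Running totals: Fsus4 ends at 4, Db7 ends at 9, Esus4 ends at 14, F#dim ends at 19, Dadd9 ends at 22, Gadd9 ends at 28, Bb6 ends at 32, Fmaj7 ends at 39, Dm7 ends at 46, B ends at 55.
Beat 54 falls within B.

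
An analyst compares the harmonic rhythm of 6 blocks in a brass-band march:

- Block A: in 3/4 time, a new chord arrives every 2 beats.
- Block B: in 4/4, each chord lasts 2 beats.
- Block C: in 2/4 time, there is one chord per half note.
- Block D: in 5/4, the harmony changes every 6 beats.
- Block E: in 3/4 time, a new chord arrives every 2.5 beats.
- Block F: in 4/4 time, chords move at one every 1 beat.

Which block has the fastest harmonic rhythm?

Block F

A: 3 beats/bar ÷ 2 beats/chord = 1.5 chords/bar.
B: 4 beats/bar ÷ 2 beats/chord = 2 chords/bar.
C: 2 beats/bar ÷ 2 beats/chord = 1 chord/bar.
D: 5 beats/bar ÷ 6 beats/chord = 5/6 chords/bar.
E: 3 beats/bar ÷ 2.5 beats/chord = 1.2 chords/bar.
F: 4 beats/bar ÷ 1 beat/chord = 4 chords/bar.
Fastest is F at 4 chords/bar.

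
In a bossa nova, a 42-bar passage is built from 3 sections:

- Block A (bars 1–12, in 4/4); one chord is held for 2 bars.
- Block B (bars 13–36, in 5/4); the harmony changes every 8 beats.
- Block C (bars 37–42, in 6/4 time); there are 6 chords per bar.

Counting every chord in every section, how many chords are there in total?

A: 12 bars × 4 beats = 48 beats; 8 beats/chord → 6 chords.
B: 24 bars × 5 beats = 120 beats; 8 beats/chord → 15 chords.
C: 6 bars × 6 beats = 36 beats; 1 beat/chord → 36 chords.
Total: 6 + 15 + 36 = 57.

57 chords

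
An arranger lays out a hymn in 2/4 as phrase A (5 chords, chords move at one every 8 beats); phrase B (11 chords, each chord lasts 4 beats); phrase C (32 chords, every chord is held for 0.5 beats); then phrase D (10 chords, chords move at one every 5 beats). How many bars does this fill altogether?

75 bars

A: 5 × 8 = 40 beats = 20 bars.
B: 11 × 4 = 44 beats = 22 bars.
C: 32 × 0.5 = 16 beats = 8 bars.
D: 10 × 5 = 50 beats = 25 bars.
Total: 20 + 22 + 8 + 25 = 75 bars.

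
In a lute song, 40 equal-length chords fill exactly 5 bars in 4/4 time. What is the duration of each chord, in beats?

0.5 beats

5 bars × 4 beats/bar = 20 beats total.
20 beats ÷ 40 chords = 0.5 beats per chord.
(That is an eighth note.)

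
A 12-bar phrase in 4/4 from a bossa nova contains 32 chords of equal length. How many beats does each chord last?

12 bars × 4 beats/bar = 48 beats total.
48 beats ÷ 32 chords = 1.5 beats per chord.
(That is a dotted quarter note.)

1.5 beats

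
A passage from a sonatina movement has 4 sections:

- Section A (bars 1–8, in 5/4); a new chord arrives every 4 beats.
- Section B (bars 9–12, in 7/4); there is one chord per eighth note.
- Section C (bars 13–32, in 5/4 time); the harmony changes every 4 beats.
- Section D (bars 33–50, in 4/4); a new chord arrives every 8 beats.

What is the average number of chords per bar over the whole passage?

A: 8 bars of 5 beats is 40 beats; at 4 beats each that's 10 chords.
B: 4 bars of 7 beats is 28 beats; at 0.5 beats each that's 56 chords.
C: 20 bars of 5 beats is 100 beats; at 4 beats each that's 25 chords.
D: 18 bars of 4 beats is 72 beats; at 8 beats each that's 9 chords.
Overall: 100 chords over 50 bars → 100/50 = 2 chords per bar.

2 chords per bar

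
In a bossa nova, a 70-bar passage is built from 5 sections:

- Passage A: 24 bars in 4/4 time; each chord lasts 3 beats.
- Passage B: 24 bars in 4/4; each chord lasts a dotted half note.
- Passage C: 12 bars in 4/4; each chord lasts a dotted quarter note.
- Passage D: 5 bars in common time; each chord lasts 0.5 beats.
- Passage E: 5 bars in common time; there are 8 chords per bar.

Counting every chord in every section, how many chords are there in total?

A: 24·4 = 96 beats, 96/3 = 32 chords.
B: 24·4 = 96 beats, 96/3 = 32 chords.
C: 12·4 = 48 beats, 48/1.5 = 32 chords.
D: 5·4 = 20 beats, 20/0.5 = 40 chords.
E: 5·4 = 20 beats, 20/0.5 = 40 chords.
Total: 32 + 32 + 32 + 40 + 40 = 176.

176 chords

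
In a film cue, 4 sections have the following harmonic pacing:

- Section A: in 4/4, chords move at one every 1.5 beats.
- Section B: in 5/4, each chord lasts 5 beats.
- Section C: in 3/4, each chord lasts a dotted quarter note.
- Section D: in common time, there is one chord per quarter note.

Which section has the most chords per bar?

A: each chord is 1.5 beats in 4/4, so 8/3 per bar.
B: each chord is 5 beats in 5/4, so 1 per bar.
C: each chord is 1.5 beats in 3/4, so 2 per bar.
D: each chord is 1 beat in 4/4, so 4 per bar.
Fastest is D at 4 chords/bar.

Section D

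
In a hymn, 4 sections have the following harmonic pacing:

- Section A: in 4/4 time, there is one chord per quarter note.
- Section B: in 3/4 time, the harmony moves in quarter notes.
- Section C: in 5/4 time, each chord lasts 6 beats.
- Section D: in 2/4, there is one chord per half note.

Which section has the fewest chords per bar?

A: 4 beats/bar ÷ 1 beat/chord = 4 chords/bar.
B: 3 beats/bar ÷ 1 beat/chord = 3 chords/bar.
C: 5 beats/bar ÷ 6 beats/chord = 5/6 chords/bar.
D: 2 beats/bar ÷ 2 beats/chord = 1 chord/bar.
Slowest is C at 5/6 chords/bar.

Section C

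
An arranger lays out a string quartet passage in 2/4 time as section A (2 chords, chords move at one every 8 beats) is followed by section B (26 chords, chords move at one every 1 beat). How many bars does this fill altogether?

A: 2 × 8 = 16 beats = 8 bars.
B: 26 × 1 = 26 beats = 13 bars.
Total: 8 + 13 = 21 bars.

21 bars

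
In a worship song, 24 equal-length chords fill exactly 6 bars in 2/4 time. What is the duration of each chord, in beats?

0.5 beats

6 bars × 2 beats/bar = 12 beats total.
12 beats ÷ 24 chords = 0.5 beats per chord.
(That is an eighth note.)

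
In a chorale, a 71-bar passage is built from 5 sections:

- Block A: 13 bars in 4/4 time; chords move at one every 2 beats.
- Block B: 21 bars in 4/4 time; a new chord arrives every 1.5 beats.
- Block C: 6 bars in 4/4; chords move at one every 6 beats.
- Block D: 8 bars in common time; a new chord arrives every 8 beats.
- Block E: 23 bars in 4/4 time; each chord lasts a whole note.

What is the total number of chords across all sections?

113 chords

A: 13 bars × 4 beats = 52 beats; 2 beats/chord → 26 chords.
B: 21 bars × 4 beats = 84 beats; 1.5 beats/chord → 56 chords.
C: 6 bars × 4 beats = 24 beats; 6 beats/chord → 4 chords.
D: 8 bars × 4 beats = 32 beats; 8 beats/chord → 4 chords.
E: 23 bars × 4 beats = 92 beats; 4 beats/chord → 23 chords.
Total: 26 + 56 + 4 + 4 + 23 = 113.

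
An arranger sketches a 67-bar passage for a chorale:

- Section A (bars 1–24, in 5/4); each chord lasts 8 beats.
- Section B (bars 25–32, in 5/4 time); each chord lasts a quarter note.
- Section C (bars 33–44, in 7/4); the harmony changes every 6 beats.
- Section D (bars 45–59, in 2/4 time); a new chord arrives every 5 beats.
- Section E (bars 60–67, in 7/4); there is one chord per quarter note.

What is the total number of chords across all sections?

A: 24·5 = 120 beats, 120/8 = 15 chords.
B: 8·5 = 40 beats, 40/1 = 40 chords.
C: 12·7 = 84 beats, 84/6 = 14 chords.
D: 15·2 = 30 beats, 30/5 = 6 chords.
E: 8·7 = 56 beats, 56/1 = 56 chords.
Total: 15 + 40 + 14 + 6 + 56 = 131.

131 chords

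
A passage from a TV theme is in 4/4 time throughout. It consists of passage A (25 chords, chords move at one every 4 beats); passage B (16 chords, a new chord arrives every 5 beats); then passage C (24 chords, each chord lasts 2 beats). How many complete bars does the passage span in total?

57 bars

A: 25 × 4 = 100 beats = 25 bars.
B: 16 × 5 = 80 beats = 20 bars.
C: 24 × 2 = 48 beats = 12 bars.
Total: 25 + 20 + 12 = 57 bars.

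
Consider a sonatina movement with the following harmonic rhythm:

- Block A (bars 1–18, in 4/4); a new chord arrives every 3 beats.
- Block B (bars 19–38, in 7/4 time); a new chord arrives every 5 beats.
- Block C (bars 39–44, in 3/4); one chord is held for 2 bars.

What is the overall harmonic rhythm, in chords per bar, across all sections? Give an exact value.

A: 18 × 4 = 72 beats ÷ 3 = 24 chords.
B: 20 × 7 = 140 beats ÷ 5 = 28 chords.
C: 6 × 3 = 18 beats ÷ 6 = 3 chords.
Overall: 55 chords over 44 bars → 55/44 = 1.25 chords per bar.

1.25 chords per bar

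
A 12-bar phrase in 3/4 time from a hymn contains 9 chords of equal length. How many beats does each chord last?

12 bars × 3 beats/bar = 36 beats total.
36 beats ÷ 9 chords = 4 beats per chord.
(That is a whole note.)

4 beats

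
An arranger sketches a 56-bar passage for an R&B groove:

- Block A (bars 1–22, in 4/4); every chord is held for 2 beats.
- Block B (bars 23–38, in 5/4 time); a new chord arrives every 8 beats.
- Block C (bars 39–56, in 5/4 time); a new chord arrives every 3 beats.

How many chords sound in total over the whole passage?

A has 88 beats and chords last 2 each, so 44 chords.
B has 80 beats and chords last 8 each, so 10 chords.
C has 90 beats and chords last 3 each, so 30 chords.
Total: 44 + 10 + 30 = 84.

84 chords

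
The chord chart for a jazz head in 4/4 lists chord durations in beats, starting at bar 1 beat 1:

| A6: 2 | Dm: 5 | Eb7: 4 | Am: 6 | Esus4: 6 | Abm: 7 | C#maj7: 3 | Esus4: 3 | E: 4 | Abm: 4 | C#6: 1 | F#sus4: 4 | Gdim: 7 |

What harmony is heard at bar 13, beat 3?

Beat 3 of bar 13 is beat (13−1)×4 + 3 = 51 overall.
Running totals: A6 ends at 2, Dm ends at 7, Eb7 ends at 11, Am ends at 17, Esus4 ends at 23, Abm ends at 30, C#maj7 ends at 33, Esus4 ends at 36, E ends at 40, Abm ends at 44, C#6 ends at 45, F#sus4 ends at 49, Gdim ends at 56.
Beat 51 falls within Gdim.

Gdim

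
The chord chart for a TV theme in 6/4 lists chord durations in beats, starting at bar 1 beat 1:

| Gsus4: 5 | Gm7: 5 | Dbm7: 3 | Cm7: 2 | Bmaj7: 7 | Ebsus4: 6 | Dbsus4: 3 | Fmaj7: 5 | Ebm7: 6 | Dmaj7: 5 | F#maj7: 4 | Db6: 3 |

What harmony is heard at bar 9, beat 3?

Beat 3 of bar 9 is beat (9−1)×6 + 3 = 51 overall.
Running totals: Gsus4 ends at 5, Gm7 ends at 10, Dbm7 ends at 13, Cm7 ends at 15, Bmaj7 ends at 22, Ebsus4 ends at 28, Dbsus4 ends at 31, Fmaj7 ends at 36, Ebm7 ends at 42, Dmaj7 ends at 47, F#maj7 ends at 51.
Beat 51 falls within F#maj7.

F#maj7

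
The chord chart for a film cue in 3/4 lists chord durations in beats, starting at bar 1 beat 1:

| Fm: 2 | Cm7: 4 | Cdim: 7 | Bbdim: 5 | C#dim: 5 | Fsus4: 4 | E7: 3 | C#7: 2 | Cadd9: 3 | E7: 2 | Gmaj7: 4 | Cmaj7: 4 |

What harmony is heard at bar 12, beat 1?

Cadd9

Beat 1 of bar 12 is beat (12−1)×3 + 1 = 34 overall.
Running totals: Fm ends at 2, Cm7 ends at 6, Cdim ends at 13, Bbdim ends at 18, C#dim ends at 23, Fsus4 ends at 27, E7 ends at 30, C#7 ends at 32, Cadd9 ends at 35.
Beat 34 falls within Cadd9.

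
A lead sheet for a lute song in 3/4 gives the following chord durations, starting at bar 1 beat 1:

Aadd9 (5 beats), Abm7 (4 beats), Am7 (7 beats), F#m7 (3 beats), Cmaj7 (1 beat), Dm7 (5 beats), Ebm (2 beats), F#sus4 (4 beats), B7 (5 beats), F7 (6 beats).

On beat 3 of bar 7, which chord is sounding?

Beat 3 of bar 7 is beat (7−1)×3 + 3 = 21 overall.
Running totals: Aadd9 ends at 5, Abm7 ends at 9, Am7 ends at 16, F#m7 ends at 19, Cmaj7 ends at 20, Dm7 ends at 25.
Beat 21 falls within Dm7.

Dm7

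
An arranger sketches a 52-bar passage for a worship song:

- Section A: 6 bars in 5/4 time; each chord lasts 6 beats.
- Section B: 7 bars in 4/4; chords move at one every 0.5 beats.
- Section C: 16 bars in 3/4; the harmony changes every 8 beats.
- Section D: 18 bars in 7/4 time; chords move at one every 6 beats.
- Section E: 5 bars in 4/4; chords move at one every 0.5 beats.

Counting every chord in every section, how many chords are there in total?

128 chords

A: 6 bars × 5 beats = 30 beats; 6 beats/chord → 5 chords.
B: 7 bars × 4 beats = 28 beats; 0.5 beats/chord → 56 chords.
C: 16 bars × 3 beats = 48 beats; 8 beats/chord → 6 chords.
D: 18 bars × 7 beats = 126 beats; 6 beats/chord → 21 chords.
E: 5 bars × 4 beats = 20 beats; 0.5 beats/chord → 40 chords.
Total: 5 + 56 + 6 + 21 + 40 = 128.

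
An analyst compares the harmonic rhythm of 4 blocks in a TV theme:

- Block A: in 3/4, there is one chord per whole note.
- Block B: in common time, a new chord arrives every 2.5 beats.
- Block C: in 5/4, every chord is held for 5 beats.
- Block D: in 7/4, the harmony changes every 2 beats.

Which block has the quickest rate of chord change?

A: 3 beats/bar ÷ 4 beats/chord = 0.75 chords/bar.
B: 4 beats/bar ÷ 2.5 beats/chord = 1.6 chords/bar.
C: 5 beats/bar ÷ 5 beats/chord = 1 chord/bar.
D: 7 beats/bar ÷ 2 beats/chord = 3.5 chords/bar.
Fastest is D at 3.5 chords/bar.

Block D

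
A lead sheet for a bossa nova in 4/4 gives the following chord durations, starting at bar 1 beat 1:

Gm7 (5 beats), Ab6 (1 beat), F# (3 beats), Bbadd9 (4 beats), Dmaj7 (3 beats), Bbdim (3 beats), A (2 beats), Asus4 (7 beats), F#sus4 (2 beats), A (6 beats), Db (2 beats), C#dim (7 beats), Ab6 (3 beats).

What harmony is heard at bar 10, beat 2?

Db

Beat 2 of bar 10 is beat (10−1)×4 + 2 = 38 overall.
Running totals: Gm7 ends at 5, Ab6 ends at 6, F# ends at 9, Bbadd9 ends at 13, Dmaj7 ends at 16, Bbdim ends at 19, A ends at 21, Asus4 ends at 28, F#sus4 ends at 30, A ends at 36, Db ends at 38.
Beat 38 falls within Db.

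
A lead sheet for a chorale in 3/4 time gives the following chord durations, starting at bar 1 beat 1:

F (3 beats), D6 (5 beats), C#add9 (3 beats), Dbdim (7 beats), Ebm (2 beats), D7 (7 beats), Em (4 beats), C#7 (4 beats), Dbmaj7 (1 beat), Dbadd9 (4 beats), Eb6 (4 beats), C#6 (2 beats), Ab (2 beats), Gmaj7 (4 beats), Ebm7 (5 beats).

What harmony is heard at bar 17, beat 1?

Beat 1 of bar 17 is beat (17−1)×3 + 1 = 49 overall.
Running totals: F ends at 3, D6 ends at 8, C#add9 ends at 11, Dbdim ends at 18, Ebm ends at 20, D7 ends at 27, Em ends at 31, C#7 ends at 35, Dbmaj7 ends at 36, Dbadd9 ends at 40, Eb6 ends at 44, C#6 ends at 46, Ab ends at 48, Gmaj7 ends at 52.
Beat 49 falls within Gmaj7.

Gmaj7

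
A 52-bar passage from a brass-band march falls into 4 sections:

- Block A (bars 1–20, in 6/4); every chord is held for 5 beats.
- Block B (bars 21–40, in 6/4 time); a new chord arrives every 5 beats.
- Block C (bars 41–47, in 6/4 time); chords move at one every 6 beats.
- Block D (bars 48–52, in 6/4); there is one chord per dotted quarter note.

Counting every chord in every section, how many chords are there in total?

A has 120 beats and chords last 5 each, so 24 chords.
B has 120 beats and chords last 5 each, so 24 chords.
C has 42 beats and chords last 6 each, so 7 chords.
D has 30 beats and chords last 1.5 each, so 20 chords.
Total: 24 + 24 + 7 + 20 = 75.

75 chords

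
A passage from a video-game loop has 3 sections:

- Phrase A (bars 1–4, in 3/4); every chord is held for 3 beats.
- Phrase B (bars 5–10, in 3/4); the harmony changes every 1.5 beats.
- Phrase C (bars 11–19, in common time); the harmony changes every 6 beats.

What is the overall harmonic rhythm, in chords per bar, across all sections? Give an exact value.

A: 4 × 3 = 12 beats ÷ 3 = 4 chords.
B: 6 × 3 = 18 beats ÷ 1.5 = 12 chords.
C: 9 × 4 = 36 beats ÷ 6 = 6 chords.
Overall: 22 chords over 19 bars → 22/19 = 22/19 chords per bar.

22/19 chords per bar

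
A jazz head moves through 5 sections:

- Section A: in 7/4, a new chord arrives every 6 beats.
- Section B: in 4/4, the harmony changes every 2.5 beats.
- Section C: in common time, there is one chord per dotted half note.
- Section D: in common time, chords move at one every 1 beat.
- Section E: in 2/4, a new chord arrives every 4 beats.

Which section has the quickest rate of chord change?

A: 7 beats/bar ÷ 6 beats/chord = 7/6 chords/bar.
B: 4 beats/bar ÷ 2.5 beats/chord = 1.6 chords/bar.
C: 4 beats/bar ÷ 3 beats/chord = 4/3 chords/bar.
D: 4 beats/bar ÷ 1 beat/chord = 4 chords/bar.
E: 2 beats/bar ÷ 4 beats/chord = 0.5 chords/bar.
Fastest is D at 4 chords/bar.

Section D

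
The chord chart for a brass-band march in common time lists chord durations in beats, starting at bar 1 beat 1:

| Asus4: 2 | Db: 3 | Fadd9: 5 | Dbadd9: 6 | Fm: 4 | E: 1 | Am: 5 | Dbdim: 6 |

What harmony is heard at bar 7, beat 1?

Am

Beat 1 of bar 7 is beat (7−1)×4 + 1 = 25 overall.
Running totals: Asus4 ends at 2, Db ends at 5, Fadd9 ends at 10, Dbadd9 ends at 16, Fm ends at 20, E ends at 21, Am ends at 26.
Beat 25 falls within Am.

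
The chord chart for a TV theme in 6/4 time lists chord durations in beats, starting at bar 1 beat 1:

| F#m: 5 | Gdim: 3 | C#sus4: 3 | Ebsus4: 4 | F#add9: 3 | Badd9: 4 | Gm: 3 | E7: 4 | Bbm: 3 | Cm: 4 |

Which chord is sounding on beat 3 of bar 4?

Beat 3 of bar 4 is beat (4−1)×6 + 3 = 21 overall.
Running totals: F#m ends at 5, Gdim ends at 8, C#sus4 ends at 11, Ebsus4 ends at 15, F#add9 ends at 18, Badd9 ends at 22.
Beat 21 falls within Badd9.

Badd9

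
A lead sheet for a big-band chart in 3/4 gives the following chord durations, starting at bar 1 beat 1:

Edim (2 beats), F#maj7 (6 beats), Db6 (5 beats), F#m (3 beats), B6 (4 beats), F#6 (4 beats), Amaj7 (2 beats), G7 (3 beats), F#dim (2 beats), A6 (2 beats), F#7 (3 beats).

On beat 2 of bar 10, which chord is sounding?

G7

Beat 2 of bar 10 is beat (10−1)×3 + 2 = 29 overall.
Running totals: Edim ends at 2, F#maj7 ends at 8, Db6 ends at 13, F#m ends at 16, B6 ends at 20, F#6 ends at 24, Amaj7 ends at 26, G7 ends at 29.
Beat 29 falls within G7.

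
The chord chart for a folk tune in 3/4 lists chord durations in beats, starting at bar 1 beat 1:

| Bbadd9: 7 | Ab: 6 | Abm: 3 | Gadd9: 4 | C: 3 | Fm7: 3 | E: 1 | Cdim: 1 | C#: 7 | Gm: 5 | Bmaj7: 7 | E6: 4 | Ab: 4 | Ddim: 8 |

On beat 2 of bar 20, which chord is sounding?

Beat 2 of bar 20 is beat (20−1)×3 + 2 = 59 overall.
Running totals: Bbadd9 ends at 7, Ab ends at 13, Abm ends at 16, Gadd9 ends at 20, C ends at 23, Fm7 ends at 26, E ends at 27, Cdim ends at 28, C# ends at 35, Gm ends at 40, Bmaj7 ends at 47, E6 ends at 51, Ab ends at 55, Ddim ends at 63.
Beat 59 falls within Ddim.

Ddim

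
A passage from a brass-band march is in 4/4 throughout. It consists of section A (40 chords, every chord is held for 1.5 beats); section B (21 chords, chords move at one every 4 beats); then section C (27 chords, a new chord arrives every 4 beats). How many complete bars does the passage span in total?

A: 40 × 1.5 = 60 beats = 15 bars.
B: 21 × 4 = 84 beats = 21 bars.
C: 27 × 4 = 108 beats = 27 bars.
Total: 15 + 21 + 27 = 63 bars.

63 bars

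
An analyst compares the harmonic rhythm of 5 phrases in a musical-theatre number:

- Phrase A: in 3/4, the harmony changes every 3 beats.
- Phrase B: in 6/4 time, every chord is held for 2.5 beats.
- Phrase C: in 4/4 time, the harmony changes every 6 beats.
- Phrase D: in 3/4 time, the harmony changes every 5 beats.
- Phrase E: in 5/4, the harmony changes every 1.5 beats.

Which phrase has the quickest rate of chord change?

Phrase E

A: 3 beats/bar ÷ 3 beats/chord = 1 chord/bar.
B: 6 beats/bar ÷ 2.5 beats/chord = 2.4 chords/bar.
C: 4 beats/bar ÷ 6 beats/chord = 2/3 chords/bar.
D: 3 beats/bar ÷ 5 beats/chord = 0.6 chords/bar.
E: 5 beats/bar ÷ 1.5 beats/chord = 10/3 chords/bar.
Fastest is E at 10/3 chords/bar.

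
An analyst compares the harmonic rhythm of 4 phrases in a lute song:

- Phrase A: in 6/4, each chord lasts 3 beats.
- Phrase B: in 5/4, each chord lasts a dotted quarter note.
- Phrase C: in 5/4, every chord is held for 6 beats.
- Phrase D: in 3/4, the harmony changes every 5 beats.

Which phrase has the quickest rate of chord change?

Phrase B

A: 6/3 = 2 chords/bar.
B: 5/1.5 = 10/3 chords/bar.
C: 5/6 = 5/6 chords/bar.
D: 3/5 = 0.6 chords/bar.
Fastest is B at 10/3 chords/bar.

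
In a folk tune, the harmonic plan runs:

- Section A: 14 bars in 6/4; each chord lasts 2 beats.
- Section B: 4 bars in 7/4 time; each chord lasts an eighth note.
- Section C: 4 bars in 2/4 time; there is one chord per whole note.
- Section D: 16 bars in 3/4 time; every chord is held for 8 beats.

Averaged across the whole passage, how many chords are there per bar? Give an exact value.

53/19 chords per bar

A: 14 × 6 = 84 beats ÷ 2 = 42 chords.
B: 4 × 7 = 28 beats ÷ 0.5 = 56 chords.
C: 4 × 2 = 8 beats ÷ 4 = 2 chords.
D: 16 × 3 = 48 beats ÷ 8 = 6 chords.
Overall: 106 chords over 38 bars → 106/38 = 53/19 chords per bar.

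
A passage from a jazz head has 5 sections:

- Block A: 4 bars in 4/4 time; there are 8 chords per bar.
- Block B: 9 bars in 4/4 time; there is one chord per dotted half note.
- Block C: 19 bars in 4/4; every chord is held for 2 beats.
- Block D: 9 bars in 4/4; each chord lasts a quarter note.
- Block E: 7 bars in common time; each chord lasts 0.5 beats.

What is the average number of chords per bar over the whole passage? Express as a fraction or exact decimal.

3.625 chords per bar

A: 4 × 4 = 16 beats ÷ 0.5 = 32 chords.
B: 9 × 4 = 36 beats ÷ 3 = 12 chords.
C: 19 × 4 = 76 beats ÷ 2 = 38 chords.
D: 9 × 4 = 36 beats ÷ 1 = 36 chords.
E: 7 × 4 = 28 beats ÷ 0.5 = 56 chords.
Overall: 174 chords over 48 bars → 174/48 = 3.625 chords per bar.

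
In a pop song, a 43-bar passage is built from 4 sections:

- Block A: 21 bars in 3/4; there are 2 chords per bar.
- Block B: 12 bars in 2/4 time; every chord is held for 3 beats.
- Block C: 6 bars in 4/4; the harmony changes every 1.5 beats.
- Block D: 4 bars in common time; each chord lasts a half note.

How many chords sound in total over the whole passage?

A: 21 bars × 3 beats = 63 beats; 1.5 beats/chord → 42 chords.
B: 12 bars × 2 beats = 24 beats; 3 beats/chord → 8 chords.
C: 6 bars × 4 beats = 24 beats; 1.5 beats/chord → 16 chords.
D: 4 bars × 4 beats = 16 beats; 2 beats/chord → 8 chords.
Total: 42 + 8 + 16 + 8 = 74.

74 chords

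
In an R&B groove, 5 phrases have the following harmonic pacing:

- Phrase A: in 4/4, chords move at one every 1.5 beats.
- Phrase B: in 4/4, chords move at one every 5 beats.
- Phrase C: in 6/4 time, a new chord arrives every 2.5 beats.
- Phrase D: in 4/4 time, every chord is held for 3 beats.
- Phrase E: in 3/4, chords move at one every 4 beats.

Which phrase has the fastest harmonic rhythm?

Phrase A

A: 4/1.5 = 8/3 chords/bar.
B: 4/5 = 0.8 chords/bar.
C: 6/2.5 = 2.4 chords/bar.
D: 4/3 = 4/3 chords/bar.
E: 3/4 = 0.75 chords/bar.
Fastest is A at 8/3 chords/bar.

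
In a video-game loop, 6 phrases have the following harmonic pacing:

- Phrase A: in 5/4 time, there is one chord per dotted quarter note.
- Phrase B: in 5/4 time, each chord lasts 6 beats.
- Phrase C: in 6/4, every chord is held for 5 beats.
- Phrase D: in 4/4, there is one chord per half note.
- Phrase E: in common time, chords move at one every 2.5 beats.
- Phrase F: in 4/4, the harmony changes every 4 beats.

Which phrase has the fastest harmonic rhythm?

Phrase A

A: 5 beats/bar ÷ 1.5 beats/chord = 10/3 chords/bar.
B: 5 beats/bar ÷ 6 beats/chord = 5/6 chords/bar.
C: 6 beats/bar ÷ 5 beats/chord = 1.2 chords/bar.
D: 4 beats/bar ÷ 2 beats/chord = 2 chords/bar.
E: 4 beats/bar ÷ 2.5 beats/chord = 1.6 chords/bar.
F: 4 beats/bar ÷ 4 beats/chord = 1 chord/bar.
Fastest is A at 10/3 chords/bar.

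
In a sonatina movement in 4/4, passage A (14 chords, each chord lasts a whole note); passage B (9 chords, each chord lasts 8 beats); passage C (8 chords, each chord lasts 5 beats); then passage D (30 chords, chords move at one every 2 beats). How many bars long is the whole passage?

A: 14 × 4 = 56 beats = 14 bars.
B: 9 × 8 = 72 beats = 18 bars.
C: 8 × 5 = 40 beats = 10 bars.
D: 30 × 2 = 60 beats = 15 bars.
Total: 14 + 18 + 10 + 15 = 57 bars.

57 bars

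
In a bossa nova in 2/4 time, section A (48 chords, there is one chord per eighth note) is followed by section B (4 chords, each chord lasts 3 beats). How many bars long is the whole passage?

A: 48 × 0.5 = 24 beats = 12 bars.
B: 4 × 3 = 12 beats = 6 bars.
Total: 12 + 6 = 18 bars.

18 bars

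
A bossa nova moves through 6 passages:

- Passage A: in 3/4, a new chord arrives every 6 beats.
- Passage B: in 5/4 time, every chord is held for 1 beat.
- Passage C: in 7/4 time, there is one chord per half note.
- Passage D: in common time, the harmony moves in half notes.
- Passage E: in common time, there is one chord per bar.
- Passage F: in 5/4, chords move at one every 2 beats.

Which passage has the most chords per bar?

A: 3 beats/bar ÷ 6 beats/chord = 0.5 chords/bar.
B: 5 beats/bar ÷ 1 beat/chord = 5 chords/bar.
C: 7 beats/bar ÷ 2 beats/chord = 3.5 chords/bar.
D: 4 beats/bar ÷ 2 beats/chord = 2 chords/bar.
E: 4 beats/bar ÷ 4 beats/chord = 1 chord/bar.
F: 5 beats/bar ÷ 2 beats/chord = 2.5 chords/bar.
Fastest is B at 5 chords/bar.

Passage B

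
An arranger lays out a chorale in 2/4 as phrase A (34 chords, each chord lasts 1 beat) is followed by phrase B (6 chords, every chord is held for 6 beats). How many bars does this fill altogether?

A: 34 × 1 = 34 beats = 17 bars.
B: 6 × 6 = 36 beats = 18 bars.
Total: 17 + 18 = 35 bars.

35 bars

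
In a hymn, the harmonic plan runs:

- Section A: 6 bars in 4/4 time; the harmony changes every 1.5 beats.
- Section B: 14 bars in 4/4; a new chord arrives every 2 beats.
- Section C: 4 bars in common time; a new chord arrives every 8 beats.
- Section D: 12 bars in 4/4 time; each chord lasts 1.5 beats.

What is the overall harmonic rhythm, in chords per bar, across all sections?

13/6 chords per bar

A: 6 bars of 4 beats is 24 beats; at 1.5 beats each that's 16 chords.
B: 14 bars of 4 beats is 56 beats; at 2 beats each that's 28 chords.
C: 4 bars of 4 beats is 16 beats; at 8 beats each that's 2 chords.
D: 12 bars of 4 beats is 48 beats; at 1.5 beats each that's 32 chords.
Overall: 78 chords over 36 bars → 78/36 = 13/6 chords per bar.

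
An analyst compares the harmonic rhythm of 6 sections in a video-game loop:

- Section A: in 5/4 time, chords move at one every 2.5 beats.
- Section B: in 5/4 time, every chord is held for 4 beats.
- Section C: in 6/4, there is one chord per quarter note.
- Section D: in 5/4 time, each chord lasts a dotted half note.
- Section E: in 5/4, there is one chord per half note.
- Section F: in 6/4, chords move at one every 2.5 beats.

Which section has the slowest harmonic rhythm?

A: 5 beats/bar ÷ 2.5 beats/chord = 2 chords/bar.
B: 5 beats/bar ÷ 4 beats/chord = 1.25 chords/bar.
C: 6 beats/bar ÷ 1 beat/chord = 6 chords/bar.
D: 5 beats/bar ÷ 3 beats/chord = 5/3 chords/bar.
E: 5 beats/bar ÷ 2 beats/chord = 2.5 chords/bar.
F: 6 beats/bar ÷ 2.5 beats/chord = 2.4 chords/bar.
Slowest is B at 1.25 chords/bar.

Section B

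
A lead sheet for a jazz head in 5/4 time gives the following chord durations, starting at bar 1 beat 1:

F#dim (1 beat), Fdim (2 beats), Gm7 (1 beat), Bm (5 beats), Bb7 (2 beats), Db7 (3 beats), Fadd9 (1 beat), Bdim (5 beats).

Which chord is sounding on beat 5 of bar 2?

Beat 5 of bar 2 is beat (2−1)×5 + 5 = 10 overall.
Running totals: F#dim ends at 1, Fdim ends at 3, Gm7 ends at 4, Bm ends at 9, Bb7 ends at 11.
Beat 10 falls within Bb7.

Bb7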